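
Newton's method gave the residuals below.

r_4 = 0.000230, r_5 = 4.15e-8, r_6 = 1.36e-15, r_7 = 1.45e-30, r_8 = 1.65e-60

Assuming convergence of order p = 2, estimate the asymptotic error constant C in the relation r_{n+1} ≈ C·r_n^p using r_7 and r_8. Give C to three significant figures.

0.785

C ≈ r_8 / r_7^2
  = 1.65e-60 / (1.45e-30)^2
  = 1.65e-60 / 2.1025e-60 ≈ 0.78478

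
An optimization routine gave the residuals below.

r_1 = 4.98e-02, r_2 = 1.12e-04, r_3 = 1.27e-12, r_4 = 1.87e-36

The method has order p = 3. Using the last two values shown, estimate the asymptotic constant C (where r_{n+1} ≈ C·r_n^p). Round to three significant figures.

0.913

C ≈ r_4 / r_3^3
  = 1.87e-36 / (1.27e-12)^3
  = 1.87e-36 / 2.04838e-36 ≈ 0.91292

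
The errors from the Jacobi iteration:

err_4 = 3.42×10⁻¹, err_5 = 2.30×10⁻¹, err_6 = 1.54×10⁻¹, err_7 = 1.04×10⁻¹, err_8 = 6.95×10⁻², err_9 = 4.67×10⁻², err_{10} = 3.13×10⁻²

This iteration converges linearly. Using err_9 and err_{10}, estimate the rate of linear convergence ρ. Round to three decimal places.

ρ ≈ err_{10}/err_9 = 3.13×10⁻²/4.67×10⁻² = 0.67024

0.670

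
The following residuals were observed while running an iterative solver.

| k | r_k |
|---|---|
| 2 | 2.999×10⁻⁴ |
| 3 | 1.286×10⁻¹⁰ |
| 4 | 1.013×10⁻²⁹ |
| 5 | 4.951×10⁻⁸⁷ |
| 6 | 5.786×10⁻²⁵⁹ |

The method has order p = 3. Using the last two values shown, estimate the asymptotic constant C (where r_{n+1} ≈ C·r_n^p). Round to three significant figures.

4.77

C ≈ r_6 / r_5^3
  = 5.786×10⁻²⁵⁹ / (4.951×10⁻⁸⁷)^3
  = 5.786×10⁻²⁵⁹ / 1.21361e-259 ≈ 4.7676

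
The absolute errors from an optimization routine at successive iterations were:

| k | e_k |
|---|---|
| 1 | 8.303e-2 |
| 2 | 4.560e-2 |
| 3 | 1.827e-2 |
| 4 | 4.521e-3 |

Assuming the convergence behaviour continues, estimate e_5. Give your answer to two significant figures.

First estimate the order: p ≈ ln(e_4/e_3) / ln(e_3/e_2) = ln(4.521e-3/1.827e-2)/ln(1.827e-2/4.560e-2) = ln(0.247455)/ln(0.400658) ≈ 1.5268.
Then e_5 ≈ e_4·(e_4/e_3)^p = 4.521e-3·(0.247455)^1.5268 = 4.521e-3·0.118574 ≈ 0.0005361.

5.4e-4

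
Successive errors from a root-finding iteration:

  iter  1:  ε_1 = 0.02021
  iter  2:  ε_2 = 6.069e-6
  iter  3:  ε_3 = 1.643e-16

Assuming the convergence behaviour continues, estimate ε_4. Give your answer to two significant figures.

First estimate the order: p ≈ ln(ε_3/ε_2) / ln(ε_2/ε_1) = ln(1.643e-16/6.069e-6)/ln(6.069e-6/0.02021) = ln(2.7072e-11)/ln(0.000300297) ≈ 3.0000.
Then ε_4 ≈ ε_3·(ε_3/ε_2)^p = 1.643e-16·(2.7072e-11)^3.0000 = 1.643e-16·1.98409e-32 ≈ 3.26e-48.

3.3e-48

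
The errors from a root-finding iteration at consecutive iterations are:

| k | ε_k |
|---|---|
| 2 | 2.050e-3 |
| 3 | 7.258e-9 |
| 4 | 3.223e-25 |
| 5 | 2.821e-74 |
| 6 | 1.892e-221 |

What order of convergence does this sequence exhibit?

3

Consecutive ratios: ε_6/ε_5 = 1.892e-221/2.821e-74 = 6.70684e-148, ε_5/ε_4 = 2.821e-74/3.223e-25 = 8.75271e-50.
p ≈ ln(6.70684e-148)/ln(8.75271e-50) = -338.8795/-112.9599 ≈ 3.00.
So the convergence is cubic (order 3).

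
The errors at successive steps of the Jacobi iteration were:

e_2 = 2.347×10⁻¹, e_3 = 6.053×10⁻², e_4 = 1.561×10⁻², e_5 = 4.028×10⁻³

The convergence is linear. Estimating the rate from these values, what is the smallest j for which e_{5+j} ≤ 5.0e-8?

9

Rate ρ ≈ e_5/e_4 = 4.028×10⁻³/1.561×10⁻² = 0.2580.
After j more steps, e_{5+j} ≈ 4.028×10⁻³·ρ^j; need ρ^j ≤ 5.0e-8/4.028×10⁻³ = 1.24131e-05.
j ≥ ln(1.24131e-05)/ln(0.2580) = -11.2968/-1.35480 = 8.338.
So 9 more iterations are needed.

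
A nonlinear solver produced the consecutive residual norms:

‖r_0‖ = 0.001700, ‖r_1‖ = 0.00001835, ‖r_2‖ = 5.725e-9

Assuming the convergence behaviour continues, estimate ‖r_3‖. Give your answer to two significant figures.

3.2e-15

First estimate the order: p ≈ ln(‖r_2‖/‖r_1‖) / ln(‖r_1‖/‖r_0‖) = ln(5.725e-9/0.00001835)/ln(0.00001835/0.001700) = ln(0.000311989)/ln(0.0107941) ≈ 1.7825.
Then ‖r_3‖ ≈ ‖r_2‖·(‖r_2‖/‖r_1‖)^p = 5.725e-9·(0.000311989)^1.7825 = 5.725e-9·5.63382e-07 ≈ 3.225e-15.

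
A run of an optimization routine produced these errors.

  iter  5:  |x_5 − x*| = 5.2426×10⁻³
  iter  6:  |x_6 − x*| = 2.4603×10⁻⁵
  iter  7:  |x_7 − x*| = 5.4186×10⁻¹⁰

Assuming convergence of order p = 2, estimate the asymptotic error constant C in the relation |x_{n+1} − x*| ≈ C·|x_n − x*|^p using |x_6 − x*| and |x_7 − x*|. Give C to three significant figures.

0.895

C ≈ |x_7 − x*| / |x_6 − x*|^2
  = 5.4186×10⁻¹⁰ / (2.4603×10⁻⁵)^2
  = 5.4186×10⁻¹⁰ / 6.05308e-10 ≈ 0.89518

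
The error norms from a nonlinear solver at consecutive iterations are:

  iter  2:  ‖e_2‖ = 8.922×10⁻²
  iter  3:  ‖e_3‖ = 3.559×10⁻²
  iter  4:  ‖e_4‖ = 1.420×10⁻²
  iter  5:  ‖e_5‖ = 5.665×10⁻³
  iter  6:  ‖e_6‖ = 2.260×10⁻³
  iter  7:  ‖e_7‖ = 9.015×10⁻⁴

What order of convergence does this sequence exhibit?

Consecutive ratios: ‖e_7‖/‖e_6‖ = 9.015×10⁻⁴/2.260×10⁻³ = 0.398894, ‖e_6‖/‖e_5‖ = 2.260×10⁻³/5.665×10⁻³ = 0.398941.
p ≈ ln(0.398894)/ln(0.398941) = -0.9191/-0.9189 ≈ 1.00.
So the convergence is linear (order 1).

1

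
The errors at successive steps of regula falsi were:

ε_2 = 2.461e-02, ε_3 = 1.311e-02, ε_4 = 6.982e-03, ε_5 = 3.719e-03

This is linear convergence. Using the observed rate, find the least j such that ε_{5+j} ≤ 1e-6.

Rate ρ ≈ ε_5/ε_4 = 3.719e-03/6.982e-03 = 0.5327.
After j more steps, ε_{5+j} ≈ 3.719e-03·ρ^j; need ρ^j ≤ 1e-6/3.719e-03 = 0.000268889.
j ≥ ln(0.000268889)/ln(0.5327) = -8.2212/-0.62980 = 13.054.
So 14 more iterations are needed.

14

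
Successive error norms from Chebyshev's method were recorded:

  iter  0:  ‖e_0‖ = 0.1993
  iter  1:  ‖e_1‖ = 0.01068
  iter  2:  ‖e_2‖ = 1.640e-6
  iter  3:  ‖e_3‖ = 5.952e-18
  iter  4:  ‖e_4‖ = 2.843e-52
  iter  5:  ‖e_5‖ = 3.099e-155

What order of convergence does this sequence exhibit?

Consecutive ratios: ‖e_5‖/‖e_4‖ = 3.099e-155/2.843e-52 = 1.09005e-103, ‖e_4‖/‖e_3‖ = 2.843e-52/5.952e-18 = 4.77655e-35.
p ≈ ln(1.09005e-103)/ln(4.77655e-35) = -237.0800/-79.0268 ≈ 3.00.
So the convergence is cubic (order 3).

3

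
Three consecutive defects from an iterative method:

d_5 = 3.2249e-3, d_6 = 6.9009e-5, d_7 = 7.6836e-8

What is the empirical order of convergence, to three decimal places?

p ≈ ln(d_7/d_6) / ln(d_6/d_5)
  = ln(7.6836e-8/6.9009e-5) / ln(6.9009e-5/3.2249e-3)
  = ln(0.00111342) / ln(0.0213988)
  = -6.800319 / -3.844420 ≈ 1.768880

1.769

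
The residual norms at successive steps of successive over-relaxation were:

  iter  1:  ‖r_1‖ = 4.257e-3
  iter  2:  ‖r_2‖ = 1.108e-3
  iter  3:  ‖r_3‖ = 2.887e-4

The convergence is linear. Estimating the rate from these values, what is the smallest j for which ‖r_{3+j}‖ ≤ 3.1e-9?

9

Rate ρ ≈ ‖r_3‖/‖r_2‖ = 2.887e-4/1.108e-3 = 0.2606.
After j more steps, ‖r_{3+j}‖ ≈ 2.887e-4·ρ^j; need ρ^j ≤ 3.1e-9/2.887e-4 = 1.07378e-05.
j ≥ ln(1.07378e-05)/ln(0.2606) = -11.4417/-1.34477 = 8.508.
So 9 more iterations are needed.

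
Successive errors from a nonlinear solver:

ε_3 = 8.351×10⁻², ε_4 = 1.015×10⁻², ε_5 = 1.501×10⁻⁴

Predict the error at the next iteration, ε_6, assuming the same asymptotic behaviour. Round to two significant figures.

First estimate the order: p ≈ ln(ε_5/ε_4) / ln(ε_4/ε_3) = ln(1.501×10⁻⁴/1.015×10⁻²)/ln(1.015×10⁻²/8.351×10⁻²) = ln(0.0147882)/ln(0.121542) ≈ 1.9995.
Then ε_6 ≈ ε_5·(ε_5/ε_4)^p = 1.501×10⁻⁴·(0.0147882)^1.9995 = 1.501×10⁻⁴·0.000219152 ≈ 3.289e-08.

3.3e-8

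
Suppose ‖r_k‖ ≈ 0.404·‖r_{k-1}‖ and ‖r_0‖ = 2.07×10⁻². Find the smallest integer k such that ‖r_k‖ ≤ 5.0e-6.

10

After k steps, ‖r_k‖ ≈ 2.07×10⁻²·0.404^k.
Need 0.404^k ≤ 5.0e-6/2.07×10⁻² = 0.000241546.
k ≥ ln(0.000241546)/ln(0.404) = -8.3285/-0.90634 = 9.189.
Smallest integer k = 10.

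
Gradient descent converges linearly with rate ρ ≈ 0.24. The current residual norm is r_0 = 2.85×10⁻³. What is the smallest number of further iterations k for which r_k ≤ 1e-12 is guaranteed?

16

After k steps, r_k ≈ 2.85×10⁻³·0.24^k.
Need 0.24^k ≤ 1e-12/2.85×10⁻³ = 3.50877e-10.
k ≥ ln(3.50877e-10)/ln(0.24) = -21.7706/-1.42712 = 15.255.
Smallest integer k = 16.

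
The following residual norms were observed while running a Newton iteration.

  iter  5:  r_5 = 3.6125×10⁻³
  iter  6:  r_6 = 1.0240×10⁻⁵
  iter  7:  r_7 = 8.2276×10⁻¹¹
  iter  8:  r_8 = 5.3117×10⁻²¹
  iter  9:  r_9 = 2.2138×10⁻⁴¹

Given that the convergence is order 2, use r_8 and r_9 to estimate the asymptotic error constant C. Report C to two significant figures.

C ≈ r_9 / r_8^2
  = 2.2138×10⁻⁴¹ / (5.3117×10⁻²¹)^2
  = 2.2138×10⁻⁴¹ / 2.82142e-41 ≈ 0.78464

0.78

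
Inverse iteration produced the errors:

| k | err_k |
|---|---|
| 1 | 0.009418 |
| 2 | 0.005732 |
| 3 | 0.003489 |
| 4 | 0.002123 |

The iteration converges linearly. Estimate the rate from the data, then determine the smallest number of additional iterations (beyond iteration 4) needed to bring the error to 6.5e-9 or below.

26

Rate ρ ≈ err_4/err_3 = 0.002123/0.003489 = 0.6085.
After j more steps, err_{4+j} ≈ 0.002123·ρ^j; need ρ^j ≤ 6.5e-9/0.002123 = 3.06171e-06.
j ≥ ln(3.06171e-06)/ln(0.6085) = -12.6965/-0.49676 = 25.559.
So 26 more iterations are needed.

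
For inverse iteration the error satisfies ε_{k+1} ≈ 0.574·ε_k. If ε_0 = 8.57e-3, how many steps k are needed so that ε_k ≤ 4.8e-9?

After k steps, ε_k ≈ 8.57e-3·0.574^k.
Need 0.574^k ≤ 4.8e-9/8.57e-3 = 5.60093e-07.
k ≥ ln(5.60093e-07)/ln(0.574) = -14.3952/-0.55513 = 25.931.
Smallest integer k = 26.

26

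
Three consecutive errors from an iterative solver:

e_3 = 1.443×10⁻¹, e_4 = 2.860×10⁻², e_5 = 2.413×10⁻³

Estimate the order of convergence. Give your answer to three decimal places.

1.528

p ≈ ln(e_5/e_4) / ln(e_4/e_3)
  = ln(2.413×10⁻³/2.860×10⁻²) / ln(2.860×10⁻²/1.443×10⁻¹)
  = ln(0.0843706) / ln(0.198198)
  = -2.472536 / -1.618489 ≈ 1.527682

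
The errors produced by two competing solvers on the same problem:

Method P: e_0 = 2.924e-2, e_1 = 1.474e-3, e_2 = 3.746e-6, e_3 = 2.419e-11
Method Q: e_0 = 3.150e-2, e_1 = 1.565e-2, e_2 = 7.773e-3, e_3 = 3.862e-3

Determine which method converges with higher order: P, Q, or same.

P

Method P: p ≈ ln(2.419e-11/3.746e-6)/ln(3.746e-6/1.474e-3) ≈ 2.00.
Method Q: p ≈ ln(3.862e-3/7.773e-3)/ln(7.773e-3/1.565e-2) ≈ 1.00.
Method P has the higher order (≈2.0 vs ≈1.0).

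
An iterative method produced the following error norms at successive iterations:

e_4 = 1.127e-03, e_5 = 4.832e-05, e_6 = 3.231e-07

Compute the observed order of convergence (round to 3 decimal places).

p ≈ ln(e_6/e_5) / ln(e_5/e_4)
  = ln(3.231e-07/4.832e-05) / ln(4.832e-05/1.127e-03)
  = ln(0.00668667) / ln(0.0428749)
  = -5.007639 / -3.149469 ≈ 1.589995

1.590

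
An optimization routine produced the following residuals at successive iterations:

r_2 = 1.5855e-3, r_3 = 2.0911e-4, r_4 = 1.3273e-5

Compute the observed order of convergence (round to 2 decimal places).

p ≈ ln(r_4/r_3) / ln(r_3/r_2)
  = ln(1.3273e-5/2.0911e-4) / ln(2.0911e-4/1.5855e-3)
  = ln(0.0634738) / ln(0.131889)
  = -2.75713 / -2.02579 ≈ 1.36101

1.36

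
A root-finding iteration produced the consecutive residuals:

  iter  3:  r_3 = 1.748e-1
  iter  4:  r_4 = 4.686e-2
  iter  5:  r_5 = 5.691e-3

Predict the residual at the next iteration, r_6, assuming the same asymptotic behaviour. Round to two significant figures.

First estimate the order: p ≈ ln(r_5/r_4) / ln(r_4/r_3) = ln(5.691e-3/4.686e-2)/ln(4.686e-2/1.748e-1) = ln(0.121447)/ln(0.268078) ≈ 1.6015.
Then r_6 ≈ r_5·(r_5/r_4)^p = 5.691e-3·(0.121447)^1.6015 = 5.691e-3·0.03417 ≈ 0.0001945.

1.9e-4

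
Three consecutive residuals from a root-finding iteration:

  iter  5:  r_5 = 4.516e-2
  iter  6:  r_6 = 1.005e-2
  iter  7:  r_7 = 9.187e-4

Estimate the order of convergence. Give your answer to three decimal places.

p ≈ ln(r_7/r_6) / ln(r_6/r_5)
  = ln(9.187e-4/1.005e-2) / ln(1.005e-2/4.516e-2)
  = ln(0.0914129) / ln(0.222542)
  = -2.392369 / -1.502639 ≈ 1.592112

1.592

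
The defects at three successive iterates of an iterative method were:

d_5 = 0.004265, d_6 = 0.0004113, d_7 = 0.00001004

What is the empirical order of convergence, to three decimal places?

1.587

p ≈ ln(d_7/d_6) / ln(d_6/d_5)
  = ln(0.00001004/0.0004113) / ln(0.0004113/0.004265)
  = ln(0.0244104) / ln(0.0964361)
  = -3.712746 / -2.338875 ≈ 1.587407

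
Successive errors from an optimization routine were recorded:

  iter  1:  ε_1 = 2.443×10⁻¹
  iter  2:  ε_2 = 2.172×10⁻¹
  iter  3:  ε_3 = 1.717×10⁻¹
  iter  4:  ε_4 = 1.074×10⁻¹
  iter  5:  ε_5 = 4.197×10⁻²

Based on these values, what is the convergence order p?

Consecutive ratios: ε_5/ε_4 = 4.197×10⁻²/1.074×10⁻¹ = 0.390782, ε_4/ε_3 = 1.074×10⁻¹/1.717×10⁻¹ = 0.62551.
p ≈ ln(0.390782)/ln(0.62551) = -0.9396/-0.4692 ≈ 2.00.
So the convergence is quadratic (order 2).

2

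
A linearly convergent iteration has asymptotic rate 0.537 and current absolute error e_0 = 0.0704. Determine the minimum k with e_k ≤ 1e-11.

After k steps, e_k ≈ 0.0704·0.537^k.
Need 0.537^k ≤ 1e-11/0.0704 = 1.42045e-10.
k ≥ ln(1.42045e-10)/ln(0.537) = -22.6749/-0.62176 = 36.469.
Smallest integer k = 37.

37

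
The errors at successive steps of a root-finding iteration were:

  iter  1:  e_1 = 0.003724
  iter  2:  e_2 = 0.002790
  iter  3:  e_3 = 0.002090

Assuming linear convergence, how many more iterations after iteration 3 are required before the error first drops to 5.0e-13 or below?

77

Rate ρ ≈ e_3/e_2 = 0.002090/0.002790 = 0.7491.
After j more steps, e_{3+j} ≈ 0.002090·ρ^j; need ρ^j ≤ 5.0e-13/0.002090 = 2.39234e-10.
j ≥ ln(2.39234e-10)/ln(0.7491) = -22.1536/-0.28888 = 76.688.
So 77 more iterations are needed.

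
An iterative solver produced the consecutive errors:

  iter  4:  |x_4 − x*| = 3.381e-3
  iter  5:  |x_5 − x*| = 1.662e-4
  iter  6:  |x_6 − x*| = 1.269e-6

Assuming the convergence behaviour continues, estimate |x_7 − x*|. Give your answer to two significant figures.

4.8e-10

First estimate the order: p ≈ ln(|x_6 − x*|/|x_5 − x*|) / ln(|x_5 − x*|/|x_4 − x*|) = ln(1.269e-6/1.662e-4)/ln(1.662e-4/3.381e-3) = ln(0.00763538)/ln(0.0491571) ≈ 1.6181.
Then |x_7 − x*| ≈ |x_6 − x*|·(|x_6 − x*|/|x_5 − x*|)^p = 1.269e-6·(0.00763538)^1.6181 = 1.269e-6·0.000375153 ≈ 4.761e-10.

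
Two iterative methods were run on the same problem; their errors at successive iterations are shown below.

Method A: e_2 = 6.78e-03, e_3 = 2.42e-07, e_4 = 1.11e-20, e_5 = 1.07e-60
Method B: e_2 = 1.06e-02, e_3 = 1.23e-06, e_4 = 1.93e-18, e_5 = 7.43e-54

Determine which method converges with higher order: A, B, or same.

same

Method A: p ≈ ln(1.07e-60/1.11e-20)/ln(1.11e-20/2.42e-07) ≈ 3.00.
Method B: p ≈ ln(7.43e-54/1.93e-18)/ln(1.93e-18/1.23e-06) ≈ 3.00.
Both orders ≈ 3.0 — effectively the same.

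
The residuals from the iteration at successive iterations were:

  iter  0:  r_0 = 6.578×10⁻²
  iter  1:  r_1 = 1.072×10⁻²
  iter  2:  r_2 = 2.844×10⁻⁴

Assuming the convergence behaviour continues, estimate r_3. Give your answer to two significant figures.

First estimate the order: p ≈ ln(r_2/r_1) / ln(r_1/r_0) = ln(2.844×10⁻⁴/1.072×10⁻²)/ln(1.072×10⁻²/6.578×10⁻²) = ln(0.0265299)/ln(0.162967) ≈ 2.0006.
Then r_3 ≈ r_2·(r_2/r_1)^p = 2.844×10⁻⁴·(0.0265299)^2.0006 = 2.844×10⁻⁴·0.000702305 ≈ 1.997e-07.

2.0e-7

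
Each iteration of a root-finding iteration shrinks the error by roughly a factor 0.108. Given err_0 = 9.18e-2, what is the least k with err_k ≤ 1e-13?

After k steps, err_k ≈ 9.18e-2·0.108^k.
Need 0.108^k ≤ 1e-13/9.18e-2 = 1.08932e-12.
k ≥ ln(1.08932e-12)/ln(0.108) = -27.5455/-2.22562 = 12.377.
Smallest integer k = 13.

13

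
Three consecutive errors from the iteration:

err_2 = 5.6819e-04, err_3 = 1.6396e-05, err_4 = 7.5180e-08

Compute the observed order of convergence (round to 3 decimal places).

p ≈ ln(err_4/err_3) / ln(err_3/err_2)
  = ln(7.5180e-08/1.6396e-05) / ln(1.6396e-05/5.6819e-04)
  = ln(0.00458526) / ln(0.0288565)
  = -5.384908 / -3.545420 ≈ 1.518835

1.519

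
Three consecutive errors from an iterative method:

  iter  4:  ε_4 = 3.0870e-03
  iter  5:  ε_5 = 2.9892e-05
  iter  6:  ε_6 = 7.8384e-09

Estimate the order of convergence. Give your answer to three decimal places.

1.778

p ≈ ln(ε_6/ε_5) / ln(ε_5/ε_4)
  = ln(7.8384e-09/2.9892e-05) / ln(2.9892e-05/3.0870e-03)
  = ln(0.000262224) / ln(0.00968319)
  = -8.246311 / -4.637364 ≈ 1.778232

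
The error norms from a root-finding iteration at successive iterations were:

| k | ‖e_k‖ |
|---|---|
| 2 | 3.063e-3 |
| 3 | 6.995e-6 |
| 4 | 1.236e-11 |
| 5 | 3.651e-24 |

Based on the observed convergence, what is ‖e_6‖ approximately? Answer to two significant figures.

First estimate the order: p ≈ ln(‖e_5‖/‖e_4‖) / ln(‖e_4‖/‖e_3‖) = ln(3.651e-24/1.236e-11)/ln(1.236e-11/6.995e-6) = ln(2.95388e-13)/ln(1.76698e-06) ≈ 2.1780.
Then ‖e_6‖ ≈ ‖e_5‖·(‖e_5‖/‖e_4‖)^p = 3.651e-24·(2.95388e-13)^2.1780 = 3.651e-24·5.13471e-28 ≈ 1.875e-51.

1.9e-51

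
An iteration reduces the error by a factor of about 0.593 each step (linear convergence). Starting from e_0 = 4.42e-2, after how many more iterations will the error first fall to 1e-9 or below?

34

After k steps, e_k ≈ 4.42e-2·0.593^k.
Need 0.593^k ≤ 1e-9/4.42e-2 = 2.26244e-08.
k ≥ ln(2.26244e-08)/ln(0.593) = -17.6042/-0.52256 = 33.688.
Smallest integer k = 34.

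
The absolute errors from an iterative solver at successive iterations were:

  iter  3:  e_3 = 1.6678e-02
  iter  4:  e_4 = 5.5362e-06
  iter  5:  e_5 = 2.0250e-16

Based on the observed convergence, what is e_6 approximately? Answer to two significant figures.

9.9e-48

First estimate the order: p ≈ ln(e_5/e_4) / ln(e_4/e_3) = ln(2.0250e-16/5.5362e-06)/ln(5.5362e-06/1.6678e-02) = ln(3.65774e-11)/ln(0.000331946) ≈ 3.0000.
Then e_6 ≈ e_5·(e_5/e_4)^p = 2.0250e-16·(3.65774e-11)^3.0000 = 2.0250e-16·4.89371e-32 ≈ 9.91e-48.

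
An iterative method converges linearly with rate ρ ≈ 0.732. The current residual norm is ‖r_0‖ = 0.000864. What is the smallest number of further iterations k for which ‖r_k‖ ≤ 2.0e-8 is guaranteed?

35

After k steps, ‖r_k‖ ≈ 0.000864·0.732^k.
Need 0.732^k ≤ 2.0e-8/0.000864 = 2.31481e-05.
k ≥ ln(2.31481e-05)/ln(0.732) = -10.6736/-0.31197 = 34.214.
Smallest integer k = 35.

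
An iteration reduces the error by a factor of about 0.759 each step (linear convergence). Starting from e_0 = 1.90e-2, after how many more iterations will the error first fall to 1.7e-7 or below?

After k steps, e_k ≈ 1.90e-2·0.759^k.
Need 0.759^k ≤ 1.7e-7/1.90e-2 = 8.94737e-06.
k ≥ ln(8.94737e-06)/ln(0.759) = -11.6242/-0.27575 = 42.155.
Smallest integer k = 43.

43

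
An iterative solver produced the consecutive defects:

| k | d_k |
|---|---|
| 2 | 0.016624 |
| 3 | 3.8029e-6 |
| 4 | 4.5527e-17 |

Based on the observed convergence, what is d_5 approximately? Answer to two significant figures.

First estimate the order: p ≈ ln(d_4/d_3) / ln(d_3/d_2) = ln(4.5527e-17/3.8029e-6)/ln(3.8029e-6/0.016624) = ln(1.19717e-11)/ln(0.00022876) ≈ 3.0000.
Then d_5 ≈ d_4·(d_4/d_3)^p = 4.5527e-17·(1.19717e-11)^3.0000 = 4.5527e-17·1.7158e-33 ≈ 7.812e-50.

7.8e-50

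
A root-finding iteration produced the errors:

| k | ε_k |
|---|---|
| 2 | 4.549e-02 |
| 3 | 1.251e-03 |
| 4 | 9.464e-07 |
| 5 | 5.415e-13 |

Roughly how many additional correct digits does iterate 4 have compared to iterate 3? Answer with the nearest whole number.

3

Digits gained ≈ log₁₀(ε_3/ε_4) = log₁₀(1.251e-03/9.464e-07) = log₁₀(1321.85) ≈ 3.121.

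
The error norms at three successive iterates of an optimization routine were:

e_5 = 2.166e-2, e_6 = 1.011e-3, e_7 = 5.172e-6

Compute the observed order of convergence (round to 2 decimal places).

p ≈ ln(e_7/e_6) / ln(e_6/e_5)
  = ln(5.172e-6/1.011e-3) / ln(1.011e-3/2.166e-2)
  = ln(0.00511573) / ln(0.0466759)
  = -5.27544 / -3.06453 ≈ 1.72145

1.72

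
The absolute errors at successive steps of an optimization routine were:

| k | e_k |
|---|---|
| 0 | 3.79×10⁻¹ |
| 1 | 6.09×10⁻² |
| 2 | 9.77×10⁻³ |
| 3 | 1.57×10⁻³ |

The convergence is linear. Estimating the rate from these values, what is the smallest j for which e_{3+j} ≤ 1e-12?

12

Rate ρ ≈ e_3/e_2 = 1.57×10⁻³/9.77×10⁻³ = 0.1607.
After j more steps, e_{3+j} ≈ 1.57×10⁻³·ρ^j; need ρ^j ≤ 1e-12/1.57×10⁻³ = 6.36943e-10.
j ≥ ln(6.36943e-10)/ln(0.1607) = -21.1743/-1.82822 = 11.582.
So 12 more iterations are needed.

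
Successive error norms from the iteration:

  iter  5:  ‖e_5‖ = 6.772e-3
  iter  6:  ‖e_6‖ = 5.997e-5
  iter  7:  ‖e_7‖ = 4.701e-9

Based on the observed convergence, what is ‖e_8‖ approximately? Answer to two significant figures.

2.9e-17

First estimate the order: p ≈ ln(‖e_7‖/‖e_6‖) / ln(‖e_6‖/‖e_5‖) = ln(4.701e-9/5.997e-5)/ln(5.997e-5/6.772e-3) = ln(7.83892e-05)/ln(0.00885558) ≈ 2.0001.
Then ‖e_8‖ ≈ ‖e_7‖·(‖e_7‖/‖e_6‖)^p = 4.701e-9·(7.83892e-05)^2.0001 = 4.701e-9·6.13906e-09 ≈ 2.886e-17.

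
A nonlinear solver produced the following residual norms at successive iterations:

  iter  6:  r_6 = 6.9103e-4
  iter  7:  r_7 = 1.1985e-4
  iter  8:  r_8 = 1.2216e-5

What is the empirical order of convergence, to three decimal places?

1.303

p ≈ ln(r_8/r_7) / ln(r_7/r_6)
  = ln(1.2216e-5/1.1985e-4) / ln(1.1985e-4/6.9103e-4)
  = ln(0.101927) / ln(0.173437)
  = -2.283498 / -1.751941 ≈ 1.303410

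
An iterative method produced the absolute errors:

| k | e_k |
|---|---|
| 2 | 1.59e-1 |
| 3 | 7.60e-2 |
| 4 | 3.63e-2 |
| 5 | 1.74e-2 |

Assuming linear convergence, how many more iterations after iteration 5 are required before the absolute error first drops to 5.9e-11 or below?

27

Rate ρ ≈ e_5/e_4 = 1.74e-2/3.63e-2 = 0.4793.
After j more steps, e_{5+j} ≈ 1.74e-2·ρ^j; need ρ^j ≤ 5.9e-11/1.74e-2 = 3.3908e-09.
j ≥ ln(3.3908e-09)/ln(0.4793) = -19.5022/-0.73543 = 26.518.
So 27 more iterations are needed.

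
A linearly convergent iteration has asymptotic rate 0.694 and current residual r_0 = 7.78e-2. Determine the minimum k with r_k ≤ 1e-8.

After k steps, r_k ≈ 7.78e-2·0.694^k.
Need 0.694^k ≤ 1e-8/7.78e-2 = 1.28535e-07.
k ≥ ln(1.28535e-07)/ln(0.694) = -15.8671/-0.36528 = 43.438.
Smallest integer k = 44.

44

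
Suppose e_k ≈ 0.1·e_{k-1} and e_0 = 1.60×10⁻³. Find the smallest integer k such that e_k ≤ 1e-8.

After k steps, e_k ≈ 1.60×10⁻³·0.1^k.
Need 0.1^k ≤ 1e-8/1.60×10⁻³ = 6.25e-06.
k ≥ ln(6.25e-06)/ln(0.1) = -11.9829/-2.30259 = 5.204.
Smallest integer k = 6.

6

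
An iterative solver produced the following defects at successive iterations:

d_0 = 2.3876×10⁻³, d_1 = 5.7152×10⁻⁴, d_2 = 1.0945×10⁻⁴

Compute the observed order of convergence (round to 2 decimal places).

1.16

p ≈ ln(d_2/d_1) / ln(d_1/d_0)
  = ln(1.0945×10⁻⁴/5.7152×10⁻⁴) / ln(5.7152×10⁻⁴/2.3876×10⁻³)
  = ln(0.191507) / ln(0.23937)
  = -1.65283 / -1.42974 ≈ 1.15604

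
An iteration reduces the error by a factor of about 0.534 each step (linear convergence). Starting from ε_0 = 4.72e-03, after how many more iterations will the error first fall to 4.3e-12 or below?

34

After k steps, ε_k ≈ 4.72e-03·0.534^k.
Need 0.534^k ≤ 4.3e-12/4.72e-03 = 9.11017e-10.
k ≥ ln(9.11017e-10)/ln(0.534) = -20.8165/-0.62736 = 33.181.
Smallest integer k = 34.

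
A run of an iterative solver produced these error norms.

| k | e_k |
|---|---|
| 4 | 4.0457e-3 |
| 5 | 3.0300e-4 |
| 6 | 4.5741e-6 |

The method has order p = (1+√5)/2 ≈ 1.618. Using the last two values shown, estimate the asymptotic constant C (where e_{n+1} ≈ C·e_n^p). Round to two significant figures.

2.3

C ≈ e_6 / e_5^1.618
  = 4.5741e-6 / (3.0300e-4)^1.618
  = 4.5741e-6 / 2.02756e-06 ≈ 2.256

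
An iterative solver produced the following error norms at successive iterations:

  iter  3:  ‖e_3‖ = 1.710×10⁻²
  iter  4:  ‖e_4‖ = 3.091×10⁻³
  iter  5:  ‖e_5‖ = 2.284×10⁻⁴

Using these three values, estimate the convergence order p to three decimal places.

p ≈ ln(‖e_5‖/‖e_4‖) / ln(‖e_4‖/‖e_3‖)
  = ln(2.284×10⁻⁴/3.091×10⁻³) / ln(3.091×10⁻³/1.710×10⁻²)
  = ln(0.0738919) / ln(0.18076)
  = -2.605152 / -1.710585 ≈ 1.522960

1.523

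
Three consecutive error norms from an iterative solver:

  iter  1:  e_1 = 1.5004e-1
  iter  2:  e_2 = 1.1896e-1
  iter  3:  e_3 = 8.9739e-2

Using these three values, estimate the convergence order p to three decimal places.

1.214

p ≈ ln(e_3/e_2) / ln(e_2/e_1)
  = ln(8.9739e-2/1.1896e-1) / ln(1.1896e-1/1.5004e-1)
  = ln(0.754363) / ln(0.792855)
  = -0.281882 / -0.232115 ≈ 1.214407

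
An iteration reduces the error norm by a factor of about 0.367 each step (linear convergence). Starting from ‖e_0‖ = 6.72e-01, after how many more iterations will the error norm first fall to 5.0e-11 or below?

After k steps, ‖e_k‖ ≈ 6.72e-01·0.367^k.
Need 0.367^k ≤ 5.0e-11/6.72e-01 = 7.44048e-11.
k ≥ ln(7.44048e-11)/ln(0.367) = -23.3215/-1.00239 = 23.266.
Smallest integer k = 24.

24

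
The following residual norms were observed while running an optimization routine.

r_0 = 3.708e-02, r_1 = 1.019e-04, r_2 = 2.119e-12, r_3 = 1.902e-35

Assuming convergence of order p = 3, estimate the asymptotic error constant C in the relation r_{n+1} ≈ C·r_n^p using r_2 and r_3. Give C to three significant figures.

C ≈ r_3 / r_2^3
  = 1.902e-35 / (2.119e-12)^3
  = 1.902e-35 / 9.51465e-36 ≈ 1.999

2.00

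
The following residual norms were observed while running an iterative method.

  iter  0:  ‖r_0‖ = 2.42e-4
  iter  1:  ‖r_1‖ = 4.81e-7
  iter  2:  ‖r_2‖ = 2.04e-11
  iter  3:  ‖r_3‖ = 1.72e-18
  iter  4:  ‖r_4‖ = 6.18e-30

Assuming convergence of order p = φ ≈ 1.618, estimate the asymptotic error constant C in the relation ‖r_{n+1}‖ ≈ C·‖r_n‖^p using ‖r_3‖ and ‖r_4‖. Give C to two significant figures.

C ≈ ‖r_4‖ / ‖r_3‖^1.618
  = 6.18e-30 / (1.72e-18)^1.618
  = 6.18e-30 / 1.80753e-29 ≈ 0.3419

0.34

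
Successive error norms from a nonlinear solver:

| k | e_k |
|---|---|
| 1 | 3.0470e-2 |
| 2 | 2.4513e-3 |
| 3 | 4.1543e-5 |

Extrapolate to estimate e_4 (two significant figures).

First estimate the order: p ≈ ln(e_3/e_2) / ln(e_2/e_1) = ln(4.1543e-5/2.4513e-3)/ln(2.4513e-3/3.0470e-2) = ln(0.0169473)/ln(0.0804496) ≈ 1.6180.
Then e_4 ≈ e_3·(e_3/e_2)^p = 4.1543e-5·(0.0169473)^1.6180 = 4.1543e-5·0.00136359 ≈ 5.665e-08.

5.7e-8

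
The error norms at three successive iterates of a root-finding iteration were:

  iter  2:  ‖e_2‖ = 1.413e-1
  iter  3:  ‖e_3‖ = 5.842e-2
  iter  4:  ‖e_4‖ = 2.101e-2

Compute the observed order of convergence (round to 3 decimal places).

1.158

p ≈ ln(‖e_4‖/‖e_3‖) / ln(‖e_3‖/‖e_2‖)
  = ln(2.101e-2/5.842e-2) / ln(5.842e-2/1.413e-1)
  = ln(0.359637) / ln(0.413447)
  = -1.022660 / -0.883226 ≈ 1.157869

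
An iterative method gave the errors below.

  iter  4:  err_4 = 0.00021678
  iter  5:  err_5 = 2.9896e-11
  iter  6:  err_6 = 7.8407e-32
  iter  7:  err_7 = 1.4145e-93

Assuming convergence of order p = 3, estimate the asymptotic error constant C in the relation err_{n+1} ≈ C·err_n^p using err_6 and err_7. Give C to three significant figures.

2.93

C ≈ err_7 / err_6^3
  = 1.4145e-93 / (7.8407e-32)^3
  = 1.4145e-93 / 4.82019e-94 ≈ 2.9345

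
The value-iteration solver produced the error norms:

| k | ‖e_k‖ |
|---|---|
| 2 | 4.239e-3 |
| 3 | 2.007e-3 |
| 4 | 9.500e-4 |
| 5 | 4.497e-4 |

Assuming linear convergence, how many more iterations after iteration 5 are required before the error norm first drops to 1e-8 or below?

15

Rate ρ ≈ ‖e_5‖/‖e_4‖ = 4.497e-4/9.500e-4 = 0.4734.
After j more steps, ‖e_{5+j}‖ ≈ 4.497e-4·ρ^j; need ρ^j ≤ 1e-8/4.497e-4 = 2.2237e-05.
j ≥ ln(2.2237e-05)/ln(0.4734) = -10.7138/-0.74781 = 14.327.
So 15 more iterations are needed.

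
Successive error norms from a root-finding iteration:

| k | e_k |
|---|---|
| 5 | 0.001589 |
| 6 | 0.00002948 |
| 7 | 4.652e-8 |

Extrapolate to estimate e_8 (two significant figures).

1.4e-12

First estimate the order: p ≈ ln(e_7/e_6) / ln(e_6/e_5) = ln(4.652e-8/0.00002948)/ln(0.00002948/0.001589) = ln(0.00157802)/ln(0.0185525) ≈ 1.6181.
Then e_8 ≈ e_7·(e_7/e_6)^p = 4.652e-8·(0.00157802)^1.6181 = 4.652e-8·2.92594e-05 ≈ 1.361e-12.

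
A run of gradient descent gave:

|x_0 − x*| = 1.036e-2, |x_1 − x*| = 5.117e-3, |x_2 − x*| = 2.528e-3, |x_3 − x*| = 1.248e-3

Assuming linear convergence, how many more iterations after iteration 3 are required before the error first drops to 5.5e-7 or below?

Rate ρ ≈ |x_3 − x*|/|x_2 − x*| = 1.248e-3/2.528e-3 = 0.4937.
After j more steps, |x_{3+j} − x*| ≈ 1.248e-3·ρ^j; need ρ^j ≤ 5.5e-7/1.248e-3 = 0.000440705.
j ≥ ln(0.000440705)/ln(0.4937) = -7.7271/-0.70583 = 10.948.
So 11 more iterations are needed.

11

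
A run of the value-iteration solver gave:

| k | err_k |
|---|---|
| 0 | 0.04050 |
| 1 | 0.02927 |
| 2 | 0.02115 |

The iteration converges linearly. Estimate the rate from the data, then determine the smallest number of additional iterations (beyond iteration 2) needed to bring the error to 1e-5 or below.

Rate ρ ≈ err_2/err_1 = 0.02115/0.02927 = 0.7226.
After j more steps, err_{2+j} ≈ 0.02115·ρ^j; need ρ^j ≤ 1e-5/0.02115 = 0.000472813.
j ≥ ln(0.000472813)/ln(0.7226) = -7.6568/-0.32490 = 23.567.
So 24 more iterations are needed.

24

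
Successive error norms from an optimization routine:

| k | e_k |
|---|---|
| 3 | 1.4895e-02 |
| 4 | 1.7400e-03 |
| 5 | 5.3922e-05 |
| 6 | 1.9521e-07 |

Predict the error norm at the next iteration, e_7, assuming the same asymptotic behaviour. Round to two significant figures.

First estimate the order: p ≈ ln(e_6/e_5) / ln(e_5/e_4) = ln(1.9521e-07/5.3922e-05)/ln(5.3922e-05/1.7400e-03) = ln(0.00362023)/ln(0.0309897) ≈ 1.6180.
Then e_7 ≈ e_6·(e_6/e_5)^p = 1.9521e-07·(0.00362023)^1.6180 = 1.9521e-07·0.000112211 ≈ 2.19e-11.

2.2e-11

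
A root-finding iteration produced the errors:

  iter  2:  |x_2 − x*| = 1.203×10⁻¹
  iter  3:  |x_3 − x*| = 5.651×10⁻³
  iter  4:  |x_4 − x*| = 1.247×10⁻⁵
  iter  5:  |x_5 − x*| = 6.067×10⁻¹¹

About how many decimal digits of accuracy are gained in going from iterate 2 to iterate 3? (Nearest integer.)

Digits gained ≈ log₁₀(|x_2 − x*|/|x_3 − x*|) = log₁₀(1.203×10⁻¹/5.651×10⁻³) = log₁₀(21.2883) ≈ 1.328.

1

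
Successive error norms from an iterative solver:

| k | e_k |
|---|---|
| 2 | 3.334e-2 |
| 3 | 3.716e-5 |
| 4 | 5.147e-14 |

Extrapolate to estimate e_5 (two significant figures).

1.4e-40

First estimate the order: p ≈ ln(e_4/e_3) / ln(e_3/e_2) = ln(5.147e-14/3.716e-5)/ln(3.716e-5/3.334e-2) = ln(1.38509e-09)/ln(0.00111458) ≈ 3.0000.
Then e_5 ≈ e_4·(e_4/e_3)^p = 5.147e-14·(1.38509e-09)^3.0000 = 5.147e-14·2.65726e-27 ≈ 1.368e-40.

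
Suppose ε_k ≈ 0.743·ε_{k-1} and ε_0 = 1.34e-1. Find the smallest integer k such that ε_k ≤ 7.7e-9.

After k steps, ε_k ≈ 1.34e-1·0.743^k.
Need 0.743^k ≤ 7.7e-9/1.34e-1 = 5.74627e-08.
k ≥ ln(5.74627e-08)/ln(0.743) = -16.6721/-0.29706 = 56.124.
Smallest integer k = 57.

57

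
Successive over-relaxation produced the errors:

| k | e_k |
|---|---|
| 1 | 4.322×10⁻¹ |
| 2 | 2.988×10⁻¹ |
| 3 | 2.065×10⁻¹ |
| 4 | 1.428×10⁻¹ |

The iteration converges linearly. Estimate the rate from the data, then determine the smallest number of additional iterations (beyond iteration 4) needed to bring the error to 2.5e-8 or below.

Rate ρ ≈ e_4/e_3 = 1.428×10⁻¹/2.065×10⁻¹ = 0.6915.
After j more steps, e_{4+j} ≈ 1.428×10⁻¹·ρ^j; need ρ^j ≤ 2.5e-8/1.428×10⁻¹ = 1.7507e-07.
j ≥ ln(1.7507e-07)/ln(0.6915) = -15.5581/-0.36889 = 42.175.
So 43 more iterations are needed.

43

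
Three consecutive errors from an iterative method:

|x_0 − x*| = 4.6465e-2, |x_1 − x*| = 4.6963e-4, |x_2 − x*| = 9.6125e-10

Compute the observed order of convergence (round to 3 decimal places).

2.851

p ≈ ln(|x_2 − x*|/|x_1 − x*|) / ln(|x_1 − x*|/|x_0 − x*|)
  = ln(9.6125e-10/4.6963e-4) / ln(4.6963e-4/4.6465e-2)
  = ln(2.04682e-06) / ln(0.0101072)
  = -13.099223 / -4.594507 ≈ 2.851062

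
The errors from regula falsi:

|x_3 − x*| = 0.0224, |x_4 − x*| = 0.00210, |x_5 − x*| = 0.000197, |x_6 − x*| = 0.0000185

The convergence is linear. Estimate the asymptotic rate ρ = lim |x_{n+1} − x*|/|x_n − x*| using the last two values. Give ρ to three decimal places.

0.094

ρ ≈ |x_6 − x*|/|x_5 − x*| = 0.0000185/0.000197 = 0.09391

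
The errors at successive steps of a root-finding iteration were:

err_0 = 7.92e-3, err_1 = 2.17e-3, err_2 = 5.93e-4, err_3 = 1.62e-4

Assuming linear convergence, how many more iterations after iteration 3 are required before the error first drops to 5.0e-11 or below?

12

Rate ρ ≈ err_3/err_2 = 1.62e-4/5.93e-4 = 0.2732.
After j more steps, err_{3+j} ≈ 1.62e-4·ρ^j; need ρ^j ≤ 5.0e-11/1.62e-4 = 3.08642e-07.
j ≥ ln(3.08642e-07)/ln(0.2732) = -14.9911/-1.29755 = 11.553.
So 12 more iterations are needed.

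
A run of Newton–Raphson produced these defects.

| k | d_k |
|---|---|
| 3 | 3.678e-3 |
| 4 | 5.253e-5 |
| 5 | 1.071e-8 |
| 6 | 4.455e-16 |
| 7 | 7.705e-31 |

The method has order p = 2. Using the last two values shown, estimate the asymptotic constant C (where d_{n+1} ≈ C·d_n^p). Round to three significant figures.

C ≈ d_7 / d_6^2
  = 7.705e-31 / (4.455e-16)^2
  = 7.705e-31 / 1.9847e-31 ≈ 3.8822

3.88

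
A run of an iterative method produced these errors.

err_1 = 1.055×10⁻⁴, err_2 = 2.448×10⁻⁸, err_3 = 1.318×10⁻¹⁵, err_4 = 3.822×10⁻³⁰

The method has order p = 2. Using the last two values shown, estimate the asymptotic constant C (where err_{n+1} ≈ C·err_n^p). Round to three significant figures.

2.20

C ≈ err_4 / err_3^2
  = 3.822×10⁻³⁰ / (1.318×10⁻¹⁵)^2
  = 3.822×10⁻³⁰ / 1.73712e-30 ≈ 2.2002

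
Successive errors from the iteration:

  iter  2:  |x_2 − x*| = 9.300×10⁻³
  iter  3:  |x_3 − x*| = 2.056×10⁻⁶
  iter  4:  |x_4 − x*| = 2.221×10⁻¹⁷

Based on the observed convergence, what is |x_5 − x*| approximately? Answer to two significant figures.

2.8e-50

First estimate the order: p ≈ ln(|x_4 − x*|/|x_3 − x*|) / ln(|x_3 − x*|/|x_2 − x*|) = ln(2.221×10⁻¹⁷/2.056×10⁻⁶)/ln(2.056×10⁻⁶/9.300×10⁻³) = ln(1.08025e-11)/ln(0.000221075) ≈ 3.0000.
Then |x_5 − x*| ≈ |x_4 − x*|·(|x_4 − x*|/|x_3 − x*|)^p = 2.221×10⁻¹⁷·(1.08025e-11)^3.0000 = 2.221×10⁻¹⁷·1.26059e-33 ≈ 2.8e-50.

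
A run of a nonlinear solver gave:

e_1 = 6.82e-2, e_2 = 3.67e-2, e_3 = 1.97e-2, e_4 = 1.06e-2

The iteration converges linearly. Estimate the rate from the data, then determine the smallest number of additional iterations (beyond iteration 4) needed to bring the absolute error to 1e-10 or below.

Rate ρ ≈ e_4/e_3 = 1.06e-2/1.97e-2 = 0.5381.
After j more steps, e_{4+j} ≈ 1.06e-2·ρ^j; need ρ^j ≤ 1e-10/1.06e-2 = 9.43396e-09.
j ≥ ln(9.43396e-09)/ln(0.5381) = -18.4789/-0.61971 = 29.819.
So 30 more iterations are needed.

30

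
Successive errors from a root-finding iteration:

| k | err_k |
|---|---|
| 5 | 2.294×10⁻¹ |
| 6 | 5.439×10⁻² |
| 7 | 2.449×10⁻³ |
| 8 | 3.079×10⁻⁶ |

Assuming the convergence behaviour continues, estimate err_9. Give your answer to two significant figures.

1.7e-12

First estimate the order: p ≈ ln(err_8/err_7) / ln(err_7/err_6) = ln(3.079×10⁻⁶/2.449×10⁻³)/ln(2.449×10⁻³/5.439×10⁻²) = ln(0.00125725)/ln(0.0450267) ≈ 2.1541.
Then err_9 ≈ err_8·(err_8/err_7)^p = 3.079×10⁻⁶·(0.00125725)^2.1541 = 3.079×10⁻⁶·5.6476e-07 ≈ 1.739e-12.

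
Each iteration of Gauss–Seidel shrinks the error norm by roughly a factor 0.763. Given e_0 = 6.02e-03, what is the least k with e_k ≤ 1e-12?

84

After k steps, e_k ≈ 6.02e-03·0.763^k.
Need 0.763^k ≤ 1e-12/6.02e-03 = 1.66113e-10.
k ≥ ln(1.66113e-10)/ln(0.763) = -22.5184/-0.27050 = 83.247.
Smallest integer k = 84.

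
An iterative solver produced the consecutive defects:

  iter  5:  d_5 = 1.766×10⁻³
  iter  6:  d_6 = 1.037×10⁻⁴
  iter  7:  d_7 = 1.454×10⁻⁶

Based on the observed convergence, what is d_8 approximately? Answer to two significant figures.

2.4e-9

First estimate the order: p ≈ ln(d_7/d_6) / ln(d_6/d_5) = ln(1.454×10⁻⁶/1.037×10⁻⁴)/ln(1.037×10⁻⁴/1.766×10⁻³) = ln(0.0140212)/ln(0.0587203) ≈ 1.5052.
Then d_8 ≈ d_7·(d_7/d_6)^p = 1.454×10⁻⁶·(0.0140212)^1.5052 = 1.454×10⁻⁶·0.00162383 ≈ 2.361e-09.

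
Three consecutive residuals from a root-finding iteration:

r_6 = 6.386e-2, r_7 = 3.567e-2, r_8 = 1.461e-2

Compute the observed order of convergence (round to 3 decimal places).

p ≈ ln(r_8/r_7) / ln(r_7/r_6)
  = ln(1.461e-2/3.567e-2) / ln(3.567e-2/6.386e-2)
  = ln(0.409588) / ln(0.558566)
  = -0.892604 / -0.582382 ≈ 1.532678

1.533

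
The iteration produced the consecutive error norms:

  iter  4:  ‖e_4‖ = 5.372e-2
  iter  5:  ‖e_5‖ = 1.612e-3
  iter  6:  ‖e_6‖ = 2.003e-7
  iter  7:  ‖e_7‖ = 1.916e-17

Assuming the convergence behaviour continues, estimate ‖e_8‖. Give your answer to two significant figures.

First estimate the order: p ≈ ln(‖e_7‖/‖e_6‖) / ln(‖e_6‖/‖e_5‖) = ln(1.916e-17/2.003e-7)/ln(2.003e-7/1.612e-3) = ln(9.56565e-11)/ln(0.000124256) ≈ 2.5653.
Then ‖e_8‖ ≈ ‖e_7‖·(‖e_7‖/‖e_6‖)^p = 1.916e-17·(9.56565e-11)^2.5653 = 1.916e-17·1.98393e-26 ≈ 3.801e-43.

3.8e-43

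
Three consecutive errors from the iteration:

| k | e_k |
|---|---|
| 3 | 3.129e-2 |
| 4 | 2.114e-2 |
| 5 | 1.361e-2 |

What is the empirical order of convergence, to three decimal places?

1.123

p ≈ ln(e_5/e_4) / ln(e_4/e_3)
  = ln(1.361e-2/2.114e-2) / ln(2.114e-2/3.129e-2)
  = ln(0.643803) / ln(0.675615)
  = -0.440363 / -0.392132 ≈ 1.122997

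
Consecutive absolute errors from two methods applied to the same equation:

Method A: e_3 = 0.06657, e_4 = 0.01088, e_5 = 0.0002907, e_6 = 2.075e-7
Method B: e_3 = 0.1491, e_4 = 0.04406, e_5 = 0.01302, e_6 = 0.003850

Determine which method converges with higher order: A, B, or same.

Method A: p ≈ ln(2.075e-7/0.0002907)/ln(0.0002907/0.01088) ≈ 2.00.
Method B: p ≈ ln(0.003850/0.01302)/ln(0.01302/0.04406) ≈ 1.00.
Method A has the higher order (≈2.0 vs ≈1.0).

A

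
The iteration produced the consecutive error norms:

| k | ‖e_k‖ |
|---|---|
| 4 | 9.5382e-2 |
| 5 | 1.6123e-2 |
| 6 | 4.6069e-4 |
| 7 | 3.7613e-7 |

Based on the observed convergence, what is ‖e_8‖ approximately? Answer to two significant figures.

2.5e-13

First estimate the order: p ≈ ln(‖e_7‖/‖e_6‖) / ln(‖e_6‖/‖e_5‖) = ln(3.7613e-7/4.6069e-4)/ln(4.6069e-4/1.6123e-2) = ln(0.000816449)/ln(0.0285735) ≈ 2.0000.
Then ‖e_8‖ ≈ ‖e_7‖·(‖e_7‖/‖e_6‖)^p = 3.7613e-7·(0.000816449)^2.0000 = 3.7613e-7·6.66589e-07 ≈ 2.507e-13.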